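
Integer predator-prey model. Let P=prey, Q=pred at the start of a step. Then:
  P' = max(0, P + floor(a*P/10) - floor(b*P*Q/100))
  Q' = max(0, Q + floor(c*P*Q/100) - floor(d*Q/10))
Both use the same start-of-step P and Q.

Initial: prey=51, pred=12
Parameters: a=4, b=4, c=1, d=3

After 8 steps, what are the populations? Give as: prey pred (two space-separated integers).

Answer: 8 7

Derivation:
Step 1: prey: 51+20-24=47; pred: 12+6-3=15
Step 2: prey: 47+18-28=37; pred: 15+7-4=18
Step 3: prey: 37+14-26=25; pred: 18+6-5=19
Step 4: prey: 25+10-19=16; pred: 19+4-5=18
Step 5: prey: 16+6-11=11; pred: 18+2-5=15
Step 6: prey: 11+4-6=9; pred: 15+1-4=12
Step 7: prey: 9+3-4=8; pred: 12+1-3=10
Step 8: prey: 8+3-3=8; pred: 10+0-3=7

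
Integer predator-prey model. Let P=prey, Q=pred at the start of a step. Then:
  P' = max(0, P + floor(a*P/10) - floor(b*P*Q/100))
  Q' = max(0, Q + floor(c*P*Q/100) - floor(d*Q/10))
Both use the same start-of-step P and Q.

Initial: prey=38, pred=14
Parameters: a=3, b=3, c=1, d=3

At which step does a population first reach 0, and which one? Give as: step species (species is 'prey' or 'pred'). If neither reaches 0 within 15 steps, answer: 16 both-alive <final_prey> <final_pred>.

Answer: 16 both-alive 37 3

Derivation:
Step 1: prey: 38+11-15=34; pred: 14+5-4=15
Step 2: prey: 34+10-15=29; pred: 15+5-4=16
Step 3: prey: 29+8-13=24; pred: 16+4-4=16
Step 4: prey: 24+7-11=20; pred: 16+3-4=15
Step 5: prey: 20+6-9=17; pred: 15+3-4=14
Step 6: prey: 17+5-7=15; pred: 14+2-4=12
Step 7: prey: 15+4-5=14; pred: 12+1-3=10
Step 8: prey: 14+4-4=14; pred: 10+1-3=8
Step 9: prey: 14+4-3=15; pred: 8+1-2=7
Step 10: prey: 15+4-3=16; pred: 7+1-2=6
Step 11: prey: 16+4-2=18; pred: 6+0-1=5
Step 12: prey: 18+5-2=21; pred: 5+0-1=4
Step 13: prey: 21+6-2=25; pred: 4+0-1=3
Step 14: prey: 25+7-2=30; pred: 3+0-0=3
Step 15: prey: 30+9-2=37; pred: 3+0-0=3
No extinction within 15 steps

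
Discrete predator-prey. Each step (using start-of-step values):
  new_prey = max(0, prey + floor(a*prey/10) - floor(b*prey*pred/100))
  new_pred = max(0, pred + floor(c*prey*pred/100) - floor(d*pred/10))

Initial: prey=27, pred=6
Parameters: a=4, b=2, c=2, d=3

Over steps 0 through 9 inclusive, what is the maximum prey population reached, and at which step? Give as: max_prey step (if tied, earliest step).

Step 1: prey: 27+10-3=34; pred: 6+3-1=8
Step 2: prey: 34+13-5=42; pred: 8+5-2=11
Step 3: prey: 42+16-9=49; pred: 11+9-3=17
Step 4: prey: 49+19-16=52; pred: 17+16-5=28
Step 5: prey: 52+20-29=43; pred: 28+29-8=49
Step 6: prey: 43+17-42=18; pred: 49+42-14=77
Step 7: prey: 18+7-27=0; pred: 77+27-23=81
Step 8: prey: 0+0-0=0; pred: 81+0-24=57
Step 9: prey: 0+0-0=0; pred: 57+0-17=40
Max prey = 52 at step 4

Answer: 52 4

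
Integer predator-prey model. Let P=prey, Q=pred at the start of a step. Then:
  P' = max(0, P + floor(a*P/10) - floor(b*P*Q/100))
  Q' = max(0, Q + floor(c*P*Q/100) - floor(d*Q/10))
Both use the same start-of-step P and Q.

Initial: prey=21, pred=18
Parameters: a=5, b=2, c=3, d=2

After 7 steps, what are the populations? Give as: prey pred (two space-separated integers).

Answer: 0 51

Derivation:
Step 1: prey: 21+10-7=24; pred: 18+11-3=26
Step 2: prey: 24+12-12=24; pred: 26+18-5=39
Step 3: prey: 24+12-18=18; pred: 39+28-7=60
Step 4: prey: 18+9-21=6; pred: 60+32-12=80
Step 5: prey: 6+3-9=0; pred: 80+14-16=78
Step 6: prey: 0+0-0=0; pred: 78+0-15=63
Step 7: prey: 0+0-0=0; pred: 63+0-12=51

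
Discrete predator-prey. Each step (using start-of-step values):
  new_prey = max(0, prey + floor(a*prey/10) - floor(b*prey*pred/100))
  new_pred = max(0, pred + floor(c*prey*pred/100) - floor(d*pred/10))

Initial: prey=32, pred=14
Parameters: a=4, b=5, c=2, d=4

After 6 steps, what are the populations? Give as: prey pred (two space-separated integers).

Answer: 4 4

Derivation:
Step 1: prey: 32+12-22=22; pred: 14+8-5=17
Step 2: prey: 22+8-18=12; pred: 17+7-6=18
Step 3: prey: 12+4-10=6; pred: 18+4-7=15
Step 4: prey: 6+2-4=4; pred: 15+1-6=10
Step 5: prey: 4+1-2=3; pred: 10+0-4=6
Step 6: prey: 3+1-0=4; pred: 6+0-2=4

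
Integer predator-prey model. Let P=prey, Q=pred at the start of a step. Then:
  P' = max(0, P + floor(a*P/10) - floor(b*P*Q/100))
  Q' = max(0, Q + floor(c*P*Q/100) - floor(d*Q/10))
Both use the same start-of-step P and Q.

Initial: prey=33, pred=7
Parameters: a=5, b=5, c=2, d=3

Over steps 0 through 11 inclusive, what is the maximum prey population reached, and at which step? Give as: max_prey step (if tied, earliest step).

Step 1: prey: 33+16-11=38; pred: 7+4-2=9
Step 2: prey: 38+19-17=40; pred: 9+6-2=13
Step 3: prey: 40+20-26=34; pred: 13+10-3=20
Step 4: prey: 34+17-34=17; pred: 20+13-6=27
Step 5: prey: 17+8-22=3; pred: 27+9-8=28
Step 6: prey: 3+1-4=0; pred: 28+1-8=21
Step 7: prey: 0+0-0=0; pred: 21+0-6=15
Step 8: prey: 0+0-0=0; pred: 15+0-4=11
Step 9: prey: 0+0-0=0; pred: 11+0-3=8
Step 10: prey: 0+0-0=0; pred: 8+0-2=6
Step 11: prey: 0+0-0=0; pred: 6+0-1=5
Max prey = 40 at step 2

Answer: 40 2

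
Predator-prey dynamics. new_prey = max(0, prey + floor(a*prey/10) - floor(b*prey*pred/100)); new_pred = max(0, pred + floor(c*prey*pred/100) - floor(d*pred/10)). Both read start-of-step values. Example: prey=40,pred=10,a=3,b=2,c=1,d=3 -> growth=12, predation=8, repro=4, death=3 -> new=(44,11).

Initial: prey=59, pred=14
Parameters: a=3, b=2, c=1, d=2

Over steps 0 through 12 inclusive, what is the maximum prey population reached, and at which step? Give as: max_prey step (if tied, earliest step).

Answer: 60 1

Derivation:
Step 1: prey: 59+17-16=60; pred: 14+8-2=20
Step 2: prey: 60+18-24=54; pred: 20+12-4=28
Step 3: prey: 54+16-30=40; pred: 28+15-5=38
Step 4: prey: 40+12-30=22; pred: 38+15-7=46
Step 5: prey: 22+6-20=8; pred: 46+10-9=47
Step 6: prey: 8+2-7=3; pred: 47+3-9=41
Step 7: prey: 3+0-2=1; pred: 41+1-8=34
Step 8: prey: 1+0-0=1; pred: 34+0-6=28
Step 9: prey: 1+0-0=1; pred: 28+0-5=23
Step 10: prey: 1+0-0=1; pred: 23+0-4=19
Step 11: prey: 1+0-0=1; pred: 19+0-3=16
Step 12: prey: 1+0-0=1; pred: 16+0-3=13
Max prey = 60 at step 1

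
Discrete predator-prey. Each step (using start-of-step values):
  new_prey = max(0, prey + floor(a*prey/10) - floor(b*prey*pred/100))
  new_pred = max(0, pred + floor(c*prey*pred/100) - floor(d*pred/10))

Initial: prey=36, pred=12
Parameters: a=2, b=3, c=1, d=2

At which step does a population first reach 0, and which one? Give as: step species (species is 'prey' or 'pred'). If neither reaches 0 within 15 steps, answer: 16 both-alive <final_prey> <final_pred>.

Step 1: prey: 36+7-12=31; pred: 12+4-2=14
Step 2: prey: 31+6-13=24; pred: 14+4-2=16
Step 3: prey: 24+4-11=17; pred: 16+3-3=16
Step 4: prey: 17+3-8=12; pred: 16+2-3=15
Step 5: prey: 12+2-5=9; pred: 15+1-3=13
Step 6: prey: 9+1-3=7; pred: 13+1-2=12
Step 7: prey: 7+1-2=6; pred: 12+0-2=10
Step 8: prey: 6+1-1=6; pred: 10+0-2=8
Step 9: prey: 6+1-1=6; pred: 8+0-1=7
Step 10: prey: 6+1-1=6; pred: 7+0-1=6
Step 11: prey: 6+1-1=6; pred: 6+0-1=5
Step 12: prey: 6+1-0=7; pred: 5+0-1=4
Step 13: prey: 7+1-0=8; pred: 4+0-0=4
Step 14: prey: 8+1-0=9; pred: 4+0-0=4
Step 15: prey: 9+1-1=9; pred: 4+0-0=4
No extinction within 15 steps

Answer: 16 both-alive 9 4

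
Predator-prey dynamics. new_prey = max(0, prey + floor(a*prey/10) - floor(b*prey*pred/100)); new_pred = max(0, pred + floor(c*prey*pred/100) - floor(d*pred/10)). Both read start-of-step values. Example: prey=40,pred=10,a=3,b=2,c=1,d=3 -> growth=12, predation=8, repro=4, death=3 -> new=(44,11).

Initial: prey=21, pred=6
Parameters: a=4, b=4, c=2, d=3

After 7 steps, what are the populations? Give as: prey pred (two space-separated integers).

Answer: 14 21

Derivation:
Step 1: prey: 21+8-5=24; pred: 6+2-1=7
Step 2: prey: 24+9-6=27; pred: 7+3-2=8
Step 3: prey: 27+10-8=29; pred: 8+4-2=10
Step 4: prey: 29+11-11=29; pred: 10+5-3=12
Step 5: prey: 29+11-13=27; pred: 12+6-3=15
Step 6: prey: 27+10-16=21; pred: 15+8-4=19
Step 7: prey: 21+8-15=14; pred: 19+7-5=21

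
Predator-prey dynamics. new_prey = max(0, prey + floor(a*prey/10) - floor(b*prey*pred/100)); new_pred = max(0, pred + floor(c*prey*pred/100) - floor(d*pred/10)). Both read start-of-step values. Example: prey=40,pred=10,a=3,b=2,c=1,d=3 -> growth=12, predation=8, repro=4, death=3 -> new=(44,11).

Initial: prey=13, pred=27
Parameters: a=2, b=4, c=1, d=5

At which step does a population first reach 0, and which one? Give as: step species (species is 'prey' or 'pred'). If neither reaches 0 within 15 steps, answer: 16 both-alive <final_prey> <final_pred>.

Step 1: prey: 13+2-14=1; pred: 27+3-13=17
Step 2: prey: 1+0-0=1; pred: 17+0-8=9
Step 3: prey: 1+0-0=1; pred: 9+0-4=5
Step 4: prey: 1+0-0=1; pred: 5+0-2=3
Step 5: prey: 1+0-0=1; pred: 3+0-1=2
Step 6: prey: 1+0-0=1; pred: 2+0-1=1
Step 7: prey: 1+0-0=1; pred: 1+0-0=1
Steps 8-15: state stable at prey=1, pred=1 (no change)
No extinction within 15 steps

Answer: 16 both-alive 1 1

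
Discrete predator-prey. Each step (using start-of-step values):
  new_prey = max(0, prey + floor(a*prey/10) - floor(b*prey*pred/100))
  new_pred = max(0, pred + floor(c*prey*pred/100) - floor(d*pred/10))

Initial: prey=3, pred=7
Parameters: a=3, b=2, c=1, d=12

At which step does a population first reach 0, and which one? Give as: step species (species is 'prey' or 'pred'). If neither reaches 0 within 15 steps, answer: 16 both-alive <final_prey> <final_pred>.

Answer: 1 pred

Derivation:
Step 1: prey: 3+0-0=3; pred: 7+0-8=0
First extinction: pred at step 1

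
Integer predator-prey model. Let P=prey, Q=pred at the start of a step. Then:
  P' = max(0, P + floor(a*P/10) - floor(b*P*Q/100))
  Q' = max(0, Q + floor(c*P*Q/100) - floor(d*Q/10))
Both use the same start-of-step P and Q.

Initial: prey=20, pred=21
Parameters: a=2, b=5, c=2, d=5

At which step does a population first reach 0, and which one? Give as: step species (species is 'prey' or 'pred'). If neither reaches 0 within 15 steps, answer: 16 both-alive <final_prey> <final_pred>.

Answer: 16 both-alive 1 1

Derivation:
Step 1: prey: 20+4-21=3; pred: 21+8-10=19
Step 2: prey: 3+0-2=1; pred: 19+1-9=11
Step 3: prey: 1+0-0=1; pred: 11+0-5=6
Step 4: prey: 1+0-0=1; pred: 6+0-3=3
Step 5: prey: 1+0-0=1; pred: 3+0-1=2
Step 6: prey: 1+0-0=1; pred: 2+0-1=1
Step 7: prey: 1+0-0=1; pred: 1+0-0=1
Steps 8-15: state stable at prey=1, pred=1 (no change)
No extinction within 15 steps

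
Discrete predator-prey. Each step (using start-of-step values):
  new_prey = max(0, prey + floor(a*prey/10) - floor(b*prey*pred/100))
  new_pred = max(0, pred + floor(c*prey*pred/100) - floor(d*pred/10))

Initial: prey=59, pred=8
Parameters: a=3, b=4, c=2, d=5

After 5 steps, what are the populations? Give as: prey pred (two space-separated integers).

Answer: 0 14

Derivation:
Step 1: prey: 59+17-18=58; pred: 8+9-4=13
Step 2: prey: 58+17-30=45; pred: 13+15-6=22
Step 3: prey: 45+13-39=19; pred: 22+19-11=30
Step 4: prey: 19+5-22=2; pred: 30+11-15=26
Step 5: prey: 2+0-2=0; pred: 26+1-13=14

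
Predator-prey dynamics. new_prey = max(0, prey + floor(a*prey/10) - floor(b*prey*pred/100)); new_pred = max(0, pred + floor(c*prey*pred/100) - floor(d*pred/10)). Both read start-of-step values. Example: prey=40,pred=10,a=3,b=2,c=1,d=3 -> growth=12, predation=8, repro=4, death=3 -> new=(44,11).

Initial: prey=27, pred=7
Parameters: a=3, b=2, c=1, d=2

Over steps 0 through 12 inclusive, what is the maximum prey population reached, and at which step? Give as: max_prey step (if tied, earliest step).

Answer: 53 6

Derivation:
Step 1: prey: 27+8-3=32; pred: 7+1-1=7
Step 2: prey: 32+9-4=37; pred: 7+2-1=8
Step 3: prey: 37+11-5=43; pred: 8+2-1=9
Step 4: prey: 43+12-7=48; pred: 9+3-1=11
Step 5: prey: 48+14-10=52; pred: 11+5-2=14
Step 6: prey: 52+15-14=53; pred: 14+7-2=19
Step 7: prey: 53+15-20=48; pred: 19+10-3=26
Step 8: prey: 48+14-24=38; pred: 26+12-5=33
Step 9: prey: 38+11-25=24; pred: 33+12-6=39
Step 10: prey: 24+7-18=13; pred: 39+9-7=41
Step 11: prey: 13+3-10=6; pred: 41+5-8=38
Step 12: prey: 6+1-4=3; pred: 38+2-7=33
Max prey = 53 at step 6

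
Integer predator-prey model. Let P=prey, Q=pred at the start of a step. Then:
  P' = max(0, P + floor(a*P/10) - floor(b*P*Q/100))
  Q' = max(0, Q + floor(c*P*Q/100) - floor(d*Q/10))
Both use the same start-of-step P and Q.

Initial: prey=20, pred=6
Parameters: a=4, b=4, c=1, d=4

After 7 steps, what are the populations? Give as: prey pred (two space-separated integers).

Step 1: prey: 20+8-4=24; pred: 6+1-2=5
Step 2: prey: 24+9-4=29; pred: 5+1-2=4
Step 3: prey: 29+11-4=36; pred: 4+1-1=4
Step 4: prey: 36+14-5=45; pred: 4+1-1=4
Step 5: prey: 45+18-7=56; pred: 4+1-1=4
Step 6: prey: 56+22-8=70; pred: 4+2-1=5
Step 7: prey: 70+28-14=84; pred: 5+3-2=6

Answer: 84 6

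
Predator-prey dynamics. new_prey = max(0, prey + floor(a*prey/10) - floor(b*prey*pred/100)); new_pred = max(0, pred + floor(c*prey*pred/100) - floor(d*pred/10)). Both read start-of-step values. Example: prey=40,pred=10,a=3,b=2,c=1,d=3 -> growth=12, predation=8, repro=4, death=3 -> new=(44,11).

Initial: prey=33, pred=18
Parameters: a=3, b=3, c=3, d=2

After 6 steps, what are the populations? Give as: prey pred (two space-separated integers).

Answer: 0 28

Derivation:
Step 1: prey: 33+9-17=25; pred: 18+17-3=32
Step 2: prey: 25+7-24=8; pred: 32+24-6=50
Step 3: prey: 8+2-12=0; pred: 50+12-10=52
Step 4: prey: 0+0-0=0; pred: 52+0-10=42
Step 5: prey: 0+0-0=0; pred: 42+0-8=34
Step 6: prey: 0+0-0=0; pred: 34+0-6=28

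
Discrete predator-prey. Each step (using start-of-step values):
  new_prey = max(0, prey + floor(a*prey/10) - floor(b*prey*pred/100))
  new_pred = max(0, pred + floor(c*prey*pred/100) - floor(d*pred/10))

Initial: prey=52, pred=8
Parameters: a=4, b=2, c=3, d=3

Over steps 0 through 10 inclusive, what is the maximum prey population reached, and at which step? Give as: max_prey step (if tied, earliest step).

Answer: 66 2

Derivation:
Step 1: prey: 52+20-8=64; pred: 8+12-2=18
Step 2: prey: 64+25-23=66; pred: 18+34-5=47
Step 3: prey: 66+26-62=30; pred: 47+93-14=126
Step 4: prey: 30+12-75=0; pred: 126+113-37=202
Step 5: prey: 0+0-0=0; pred: 202+0-60=142
Step 6: prey: 0+0-0=0; pred: 142+0-42=100
Step 7: prey: 0+0-0=0; pred: 100+0-30=70
Step 8: prey: 0+0-0=0; pred: 70+0-21=49
Step 9: prey: 0+0-0=0; pred: 49+0-14=35
Step 10: prey: 0+0-0=0; pred: 35+0-10=25
Max prey = 66 at step 2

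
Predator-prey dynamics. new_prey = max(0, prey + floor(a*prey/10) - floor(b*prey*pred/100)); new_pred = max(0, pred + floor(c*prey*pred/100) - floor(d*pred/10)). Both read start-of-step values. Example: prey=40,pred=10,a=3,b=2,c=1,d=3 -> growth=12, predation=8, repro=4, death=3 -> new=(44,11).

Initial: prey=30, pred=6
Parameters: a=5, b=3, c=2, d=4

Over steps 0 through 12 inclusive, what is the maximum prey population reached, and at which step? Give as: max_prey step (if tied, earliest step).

Step 1: prey: 30+15-5=40; pred: 6+3-2=7
Step 2: prey: 40+20-8=52; pred: 7+5-2=10
Step 3: prey: 52+26-15=63; pred: 10+10-4=16
Step 4: prey: 63+31-30=64; pred: 16+20-6=30
Step 5: prey: 64+32-57=39; pred: 30+38-12=56
Step 6: prey: 39+19-65=0; pred: 56+43-22=77
Step 7: prey: 0+0-0=0; pred: 77+0-30=47
Step 8: prey: 0+0-0=0; pred: 47+0-18=29
Step 9: prey: 0+0-0=0; pred: 29+0-11=18
Step 10: prey: 0+0-0=0; pred: 18+0-7=11
Step 11: prey: 0+0-0=0; pred: 11+0-4=7
Step 12: prey: 0+0-0=0; pred: 7+0-2=5
Max prey = 64 at step 4

Answer: 64 4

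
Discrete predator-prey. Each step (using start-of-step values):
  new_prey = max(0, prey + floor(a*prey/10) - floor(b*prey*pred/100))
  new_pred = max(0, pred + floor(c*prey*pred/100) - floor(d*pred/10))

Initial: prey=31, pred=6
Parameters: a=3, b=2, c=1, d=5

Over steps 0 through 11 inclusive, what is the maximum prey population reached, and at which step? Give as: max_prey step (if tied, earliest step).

Answer: 150 9

Derivation:
Step 1: prey: 31+9-3=37; pred: 6+1-3=4
Step 2: prey: 37+11-2=46; pred: 4+1-2=3
Step 3: prey: 46+13-2=57; pred: 3+1-1=3
Step 4: prey: 57+17-3=71; pred: 3+1-1=3
Step 5: prey: 71+21-4=88; pred: 3+2-1=4
Step 6: prey: 88+26-7=107; pred: 4+3-2=5
Step 7: prey: 107+32-10=129; pred: 5+5-2=8
Step 8: prey: 129+38-20=147; pred: 8+10-4=14
Step 9: prey: 147+44-41=150; pred: 14+20-7=27
Step 10: prey: 150+45-81=114; pred: 27+40-13=54
Step 11: prey: 114+34-123=25; pred: 54+61-27=88
Max prey = 150 at step 9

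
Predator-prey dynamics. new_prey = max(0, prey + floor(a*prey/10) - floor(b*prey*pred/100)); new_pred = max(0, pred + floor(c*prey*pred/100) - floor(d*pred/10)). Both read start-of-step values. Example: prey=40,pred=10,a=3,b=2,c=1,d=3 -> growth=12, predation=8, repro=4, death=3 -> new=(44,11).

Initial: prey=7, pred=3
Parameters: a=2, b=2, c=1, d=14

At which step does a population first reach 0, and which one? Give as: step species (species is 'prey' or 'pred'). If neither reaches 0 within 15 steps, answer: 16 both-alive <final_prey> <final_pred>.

Answer: 1 pred

Derivation:
Step 1: prey: 7+1-0=8; pred: 3+0-4=0
First extinction: pred at step 1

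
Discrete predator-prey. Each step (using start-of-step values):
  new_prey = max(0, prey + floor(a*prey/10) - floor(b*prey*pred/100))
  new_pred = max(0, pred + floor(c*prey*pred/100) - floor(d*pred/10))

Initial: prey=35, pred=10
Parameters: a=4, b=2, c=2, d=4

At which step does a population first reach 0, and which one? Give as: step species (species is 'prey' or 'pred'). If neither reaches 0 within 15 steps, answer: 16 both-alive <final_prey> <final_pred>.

Step 1: prey: 35+14-7=42; pred: 10+7-4=13
Step 2: prey: 42+16-10=48; pred: 13+10-5=18
Step 3: prey: 48+19-17=50; pred: 18+17-7=28
Step 4: prey: 50+20-28=42; pred: 28+28-11=45
Step 5: prey: 42+16-37=21; pred: 45+37-18=64
Step 6: prey: 21+8-26=3; pred: 64+26-25=65
Step 7: prey: 3+1-3=1; pred: 65+3-26=42
Step 8: prey: 1+0-0=1; pred: 42+0-16=26
Step 9: prey: 1+0-0=1; pred: 26+0-10=16
Step 10: prey: 1+0-0=1; pred: 16+0-6=10
Step 11: prey: 1+0-0=1; pred: 10+0-4=6
Step 12: prey: 1+0-0=1; pred: 6+0-2=4
Step 13: prey: 1+0-0=1; pred: 4+0-1=3
Step 14: prey: 1+0-0=1; pred: 3+0-1=2
Step 15: prey: 1+0-0=1; pred: 2+0-0=2
No extinction within 15 steps

Answer: 16 both-alive 1 2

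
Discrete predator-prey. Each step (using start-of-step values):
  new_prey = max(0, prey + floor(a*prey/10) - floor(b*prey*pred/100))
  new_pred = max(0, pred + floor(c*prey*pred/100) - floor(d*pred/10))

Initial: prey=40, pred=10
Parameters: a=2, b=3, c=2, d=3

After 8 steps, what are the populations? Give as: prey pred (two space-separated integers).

Step 1: prey: 40+8-12=36; pred: 10+8-3=15
Step 2: prey: 36+7-16=27; pred: 15+10-4=21
Step 3: prey: 27+5-17=15; pred: 21+11-6=26
Step 4: prey: 15+3-11=7; pred: 26+7-7=26
Step 5: prey: 7+1-5=3; pred: 26+3-7=22
Step 6: prey: 3+0-1=2; pred: 22+1-6=17
Step 7: prey: 2+0-1=1; pred: 17+0-5=12
Step 8: prey: 1+0-0=1; pred: 12+0-3=9

Answer: 1 9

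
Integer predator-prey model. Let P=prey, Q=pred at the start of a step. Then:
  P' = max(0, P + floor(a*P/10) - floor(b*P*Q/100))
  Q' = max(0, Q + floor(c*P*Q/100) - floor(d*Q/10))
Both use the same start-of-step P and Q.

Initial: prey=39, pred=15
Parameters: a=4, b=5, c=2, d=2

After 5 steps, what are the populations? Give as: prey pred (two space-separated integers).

Answer: 0 19

Derivation:
Step 1: prey: 39+15-29=25; pred: 15+11-3=23
Step 2: prey: 25+10-28=7; pred: 23+11-4=30
Step 3: prey: 7+2-10=0; pred: 30+4-6=28
Step 4: prey: 0+0-0=0; pred: 28+0-5=23
Step 5: prey: 0+0-0=0; pred: 23+0-4=19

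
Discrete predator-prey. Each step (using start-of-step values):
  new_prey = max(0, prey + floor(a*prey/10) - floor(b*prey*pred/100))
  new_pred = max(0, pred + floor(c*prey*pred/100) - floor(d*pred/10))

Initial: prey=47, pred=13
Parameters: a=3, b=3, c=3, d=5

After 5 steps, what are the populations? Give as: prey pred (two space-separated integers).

Answer: 0 14

Derivation:
Step 1: prey: 47+14-18=43; pred: 13+18-6=25
Step 2: prey: 43+12-32=23; pred: 25+32-12=45
Step 3: prey: 23+6-31=0; pred: 45+31-22=54
Step 4: prey: 0+0-0=0; pred: 54+0-27=27
Step 5: prey: 0+0-0=0; pred: 27+0-13=14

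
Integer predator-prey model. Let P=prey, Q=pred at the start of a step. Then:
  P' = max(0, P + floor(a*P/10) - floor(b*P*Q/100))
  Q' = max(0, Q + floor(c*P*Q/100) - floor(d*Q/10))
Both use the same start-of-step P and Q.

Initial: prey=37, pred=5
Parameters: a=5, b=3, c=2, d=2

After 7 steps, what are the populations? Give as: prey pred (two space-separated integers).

Step 1: prey: 37+18-5=50; pred: 5+3-1=7
Step 2: prey: 50+25-10=65; pred: 7+7-1=13
Step 3: prey: 65+32-25=72; pred: 13+16-2=27
Step 4: prey: 72+36-58=50; pred: 27+38-5=60
Step 5: prey: 50+25-90=0; pred: 60+60-12=108
Step 6: prey: 0+0-0=0; pred: 108+0-21=87
Step 7: prey: 0+0-0=0; pred: 87+0-17=70

Answer: 0 70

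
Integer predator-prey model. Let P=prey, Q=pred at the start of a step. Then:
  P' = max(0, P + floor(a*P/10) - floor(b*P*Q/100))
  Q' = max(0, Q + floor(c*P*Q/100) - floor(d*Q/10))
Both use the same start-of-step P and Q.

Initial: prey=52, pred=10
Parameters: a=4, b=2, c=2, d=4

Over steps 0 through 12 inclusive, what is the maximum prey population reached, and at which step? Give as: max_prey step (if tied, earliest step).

Answer: 67 2

Derivation:
Step 1: prey: 52+20-10=62; pred: 10+10-4=16
Step 2: prey: 62+24-19=67; pred: 16+19-6=29
Step 3: prey: 67+26-38=55; pred: 29+38-11=56
Step 4: prey: 55+22-61=16; pred: 56+61-22=95
Step 5: prey: 16+6-30=0; pred: 95+30-38=87
Step 6: prey: 0+0-0=0; pred: 87+0-34=53
Step 7: prey: 0+0-0=0; pred: 53+0-21=32
Step 8: prey: 0+0-0=0; pred: 32+0-12=20
Step 9: prey: 0+0-0=0; pred: 20+0-8=12
Step 10: prey: 0+0-0=0; pred: 12+0-4=8
Step 11: prey: 0+0-0=0; pred: 8+0-3=5
Step 12: prey: 0+0-0=0; pred: 5+0-2=3
Max prey = 67 at step 2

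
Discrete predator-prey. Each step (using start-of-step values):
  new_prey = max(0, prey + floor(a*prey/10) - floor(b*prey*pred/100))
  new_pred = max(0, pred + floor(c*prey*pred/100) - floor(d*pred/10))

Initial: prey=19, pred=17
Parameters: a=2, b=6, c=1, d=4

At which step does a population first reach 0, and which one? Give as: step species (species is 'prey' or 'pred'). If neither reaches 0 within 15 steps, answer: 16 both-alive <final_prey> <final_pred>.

Answer: 16 both-alive 1 2

Derivation:
Step 1: prey: 19+3-19=3; pred: 17+3-6=14
Step 2: prey: 3+0-2=1; pred: 14+0-5=9
Step 3: prey: 1+0-0=1; pred: 9+0-3=6
Step 4: prey: 1+0-0=1; pred: 6+0-2=4
Step 5: prey: 1+0-0=1; pred: 4+0-1=3
Step 6: prey: 1+0-0=1; pred: 3+0-1=2
Step 7: prey: 1+0-0=1; pred: 2+0-0=2
Steps 8-15: state stable at prey=1, pred=2 (no change)
No extinction within 15 steps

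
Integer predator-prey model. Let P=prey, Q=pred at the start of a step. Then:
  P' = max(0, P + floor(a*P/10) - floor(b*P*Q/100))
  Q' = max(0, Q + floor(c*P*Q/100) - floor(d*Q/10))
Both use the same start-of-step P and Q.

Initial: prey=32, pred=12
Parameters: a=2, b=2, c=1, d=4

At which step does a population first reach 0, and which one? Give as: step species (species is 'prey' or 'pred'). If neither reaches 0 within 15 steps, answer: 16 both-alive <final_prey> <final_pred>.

Answer: 16 both-alive 54 10

Derivation:
Step 1: prey: 32+6-7=31; pred: 12+3-4=11
Step 2: prey: 31+6-6=31; pred: 11+3-4=10
Step 3: prey: 31+6-6=31; pred: 10+3-4=9
Step 4: prey: 31+6-5=32; pred: 9+2-3=8
Step 5: prey: 32+6-5=33; pred: 8+2-3=7
Step 6: prey: 33+6-4=35; pred: 7+2-2=7
Step 7: prey: 35+7-4=38; pred: 7+2-2=7
Step 8: prey: 38+7-5=40; pred: 7+2-2=7
Step 9: prey: 40+8-5=43; pred: 7+2-2=7
Step 10: prey: 43+8-6=45; pred: 7+3-2=8
Step 11: prey: 45+9-7=47; pred: 8+3-3=8
Step 12: prey: 47+9-7=49; pred: 8+3-3=8
Step 13: prey: 49+9-7=51; pred: 8+3-3=8
Step 14: prey: 51+10-8=53; pred: 8+4-3=9
Step 15: prey: 53+10-9=54; pred: 9+4-3=10
No extinction within 15 steps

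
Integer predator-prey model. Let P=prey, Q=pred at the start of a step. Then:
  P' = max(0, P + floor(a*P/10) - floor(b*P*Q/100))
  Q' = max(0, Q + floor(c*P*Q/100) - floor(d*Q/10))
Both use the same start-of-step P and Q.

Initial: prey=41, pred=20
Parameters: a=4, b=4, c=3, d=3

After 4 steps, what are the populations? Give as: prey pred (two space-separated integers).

Answer: 0 28

Derivation:
Step 1: prey: 41+16-32=25; pred: 20+24-6=38
Step 2: prey: 25+10-38=0; pred: 38+28-11=55
Step 3: prey: 0+0-0=0; pred: 55+0-16=39
Step 4: prey: 0+0-0=0; pred: 39+0-11=28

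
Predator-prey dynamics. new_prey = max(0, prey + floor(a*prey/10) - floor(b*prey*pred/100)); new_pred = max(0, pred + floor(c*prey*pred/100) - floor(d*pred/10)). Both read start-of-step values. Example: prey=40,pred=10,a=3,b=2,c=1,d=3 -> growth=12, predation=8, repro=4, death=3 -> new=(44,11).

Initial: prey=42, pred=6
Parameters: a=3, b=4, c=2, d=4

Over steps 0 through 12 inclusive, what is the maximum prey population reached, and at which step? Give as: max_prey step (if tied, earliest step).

Answer: 44 1

Derivation:
Step 1: prey: 42+12-10=44; pred: 6+5-2=9
Step 2: prey: 44+13-15=42; pred: 9+7-3=13
Step 3: prey: 42+12-21=33; pred: 13+10-5=18
Step 4: prey: 33+9-23=19; pred: 18+11-7=22
Step 5: prey: 19+5-16=8; pred: 22+8-8=22
Step 6: prey: 8+2-7=3; pred: 22+3-8=17
Step 7: prey: 3+0-2=1; pred: 17+1-6=12
Step 8: prey: 1+0-0=1; pred: 12+0-4=8
Step 9: prey: 1+0-0=1; pred: 8+0-3=5
Step 10: prey: 1+0-0=1; pred: 5+0-2=3
Step 11: prey: 1+0-0=1; pred: 3+0-1=2
Step 12: prey: 1+0-0=1; pred: 2+0-0=2
Max prey = 44 at step 1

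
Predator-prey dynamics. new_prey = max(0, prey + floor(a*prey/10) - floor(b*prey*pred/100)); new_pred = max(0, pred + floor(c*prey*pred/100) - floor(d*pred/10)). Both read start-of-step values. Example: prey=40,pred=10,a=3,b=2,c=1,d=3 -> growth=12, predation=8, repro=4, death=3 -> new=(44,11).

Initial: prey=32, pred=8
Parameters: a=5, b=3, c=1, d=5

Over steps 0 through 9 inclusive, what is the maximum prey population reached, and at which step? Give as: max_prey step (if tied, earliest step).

Answer: 178 7

Derivation:
Step 1: prey: 32+16-7=41; pred: 8+2-4=6
Step 2: prey: 41+20-7=54; pred: 6+2-3=5
Step 3: prey: 54+27-8=73; pred: 5+2-2=5
Step 4: prey: 73+36-10=99; pred: 5+3-2=6
Step 5: prey: 99+49-17=131; pred: 6+5-3=8
Step 6: prey: 131+65-31=165; pred: 8+10-4=14
Step 7: prey: 165+82-69=178; pred: 14+23-7=30
Step 8: prey: 178+89-160=107; pred: 30+53-15=68
Step 9: prey: 107+53-218=0; pred: 68+72-34=106
Max prey = 178 at step 7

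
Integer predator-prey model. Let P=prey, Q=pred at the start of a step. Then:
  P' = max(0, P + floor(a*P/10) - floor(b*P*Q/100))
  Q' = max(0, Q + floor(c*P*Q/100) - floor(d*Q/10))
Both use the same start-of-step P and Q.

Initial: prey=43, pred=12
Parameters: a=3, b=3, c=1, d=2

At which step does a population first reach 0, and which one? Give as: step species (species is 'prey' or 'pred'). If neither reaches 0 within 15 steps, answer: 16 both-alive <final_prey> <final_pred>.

Answer: 16 both-alive 7 4

Derivation:
Step 1: prey: 43+12-15=40; pred: 12+5-2=15
Step 2: prey: 40+12-18=34; pred: 15+6-3=18
Step 3: prey: 34+10-18=26; pred: 18+6-3=21
Step 4: prey: 26+7-16=17; pred: 21+5-4=22
Step 5: prey: 17+5-11=11; pred: 22+3-4=21
Step 6: prey: 11+3-6=8; pred: 21+2-4=19
Step 7: prey: 8+2-4=6; pred: 19+1-3=17
Step 8: prey: 6+1-3=4; pred: 17+1-3=15
Step 9: prey: 4+1-1=4; pred: 15+0-3=12
Step 10: prey: 4+1-1=4; pred: 12+0-2=10
Step 11: prey: 4+1-1=4; pred: 10+0-2=8
Step 12: prey: 4+1-0=5; pred: 8+0-1=7
Step 13: prey: 5+1-1=5; pred: 7+0-1=6
Step 14: prey: 5+1-0=6; pred: 6+0-1=5
Step 15: prey: 6+1-0=7; pred: 5+0-1=4
No extinction within 15 steps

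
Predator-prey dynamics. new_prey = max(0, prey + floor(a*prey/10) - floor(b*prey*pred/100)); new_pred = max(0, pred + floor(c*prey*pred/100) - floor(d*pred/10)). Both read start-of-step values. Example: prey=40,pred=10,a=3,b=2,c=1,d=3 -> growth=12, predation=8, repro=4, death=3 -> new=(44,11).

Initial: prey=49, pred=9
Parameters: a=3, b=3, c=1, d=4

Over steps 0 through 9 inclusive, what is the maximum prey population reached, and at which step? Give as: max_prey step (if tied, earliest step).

Step 1: prey: 49+14-13=50; pred: 9+4-3=10
Step 2: prey: 50+15-15=50; pred: 10+5-4=11
Step 3: prey: 50+15-16=49; pred: 11+5-4=12
Step 4: prey: 49+14-17=46; pred: 12+5-4=13
Step 5: prey: 46+13-17=42; pred: 13+5-5=13
Step 6: prey: 42+12-16=38; pred: 13+5-5=13
Step 7: prey: 38+11-14=35; pred: 13+4-5=12
Step 8: prey: 35+10-12=33; pred: 12+4-4=12
Step 9: prey: 33+9-11=31; pred: 12+3-4=11
Max prey = 50 at step 1

Answer: 50 1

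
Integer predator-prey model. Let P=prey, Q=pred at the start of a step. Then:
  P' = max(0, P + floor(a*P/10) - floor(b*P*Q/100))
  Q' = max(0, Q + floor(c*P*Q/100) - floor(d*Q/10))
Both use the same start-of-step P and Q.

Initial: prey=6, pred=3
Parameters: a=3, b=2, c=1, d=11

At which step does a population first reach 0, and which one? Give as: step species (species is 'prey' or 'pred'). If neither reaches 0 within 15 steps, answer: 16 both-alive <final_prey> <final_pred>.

Answer: 1 pred

Derivation:
Step 1: prey: 6+1-0=7; pred: 3+0-3=0
First extinction: pred at step 1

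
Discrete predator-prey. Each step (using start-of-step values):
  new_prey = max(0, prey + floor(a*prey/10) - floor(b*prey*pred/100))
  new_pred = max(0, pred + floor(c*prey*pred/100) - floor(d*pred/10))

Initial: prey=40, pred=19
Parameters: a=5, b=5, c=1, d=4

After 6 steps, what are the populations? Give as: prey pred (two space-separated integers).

Answer: 11 4

Derivation:
Step 1: prey: 40+20-38=22; pred: 19+7-7=19
Step 2: prey: 22+11-20=13; pred: 19+4-7=16
Step 3: prey: 13+6-10=9; pred: 16+2-6=12
Step 4: prey: 9+4-5=8; pred: 12+1-4=9
Step 5: prey: 8+4-3=9; pred: 9+0-3=6
Step 6: prey: 9+4-2=11; pred: 6+0-2=4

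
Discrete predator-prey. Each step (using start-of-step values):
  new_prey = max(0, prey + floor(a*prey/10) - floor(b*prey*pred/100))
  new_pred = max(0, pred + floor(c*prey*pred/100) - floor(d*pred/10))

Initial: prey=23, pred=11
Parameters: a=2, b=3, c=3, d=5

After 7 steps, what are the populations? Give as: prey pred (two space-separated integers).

Step 1: prey: 23+4-7=20; pred: 11+7-5=13
Step 2: prey: 20+4-7=17; pred: 13+7-6=14
Step 3: prey: 17+3-7=13; pred: 14+7-7=14
Step 4: prey: 13+2-5=10; pred: 14+5-7=12
Step 5: prey: 10+2-3=9; pred: 12+3-6=9
Step 6: prey: 9+1-2=8; pred: 9+2-4=7
Step 7: prey: 8+1-1=8; pred: 7+1-3=5

Answer: 8 5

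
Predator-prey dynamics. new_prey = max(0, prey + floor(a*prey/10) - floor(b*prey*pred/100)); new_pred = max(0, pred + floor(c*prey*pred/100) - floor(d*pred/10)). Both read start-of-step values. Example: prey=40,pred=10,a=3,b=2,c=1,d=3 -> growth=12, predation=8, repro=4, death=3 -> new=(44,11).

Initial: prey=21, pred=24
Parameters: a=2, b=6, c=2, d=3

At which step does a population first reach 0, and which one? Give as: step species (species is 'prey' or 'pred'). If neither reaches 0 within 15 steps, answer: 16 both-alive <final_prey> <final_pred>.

Step 1: prey: 21+4-30=0; pred: 24+10-7=27
First extinction: prey at step 1

Answer: 1 prey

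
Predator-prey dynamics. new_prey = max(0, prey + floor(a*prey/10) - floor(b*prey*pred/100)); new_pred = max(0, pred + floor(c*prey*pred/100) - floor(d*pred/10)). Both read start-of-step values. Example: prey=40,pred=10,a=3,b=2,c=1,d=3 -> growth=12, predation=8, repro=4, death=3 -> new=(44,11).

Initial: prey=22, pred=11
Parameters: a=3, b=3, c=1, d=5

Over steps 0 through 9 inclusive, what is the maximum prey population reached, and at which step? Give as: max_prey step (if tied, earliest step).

Step 1: prey: 22+6-7=21; pred: 11+2-5=8
Step 2: prey: 21+6-5=22; pred: 8+1-4=5
Step 3: prey: 22+6-3=25; pred: 5+1-2=4
Step 4: prey: 25+7-3=29; pred: 4+1-2=3
Step 5: prey: 29+8-2=35; pred: 3+0-1=2
Step 6: prey: 35+10-2=43; pred: 2+0-1=1
Step 7: prey: 43+12-1=54; pred: 1+0-0=1
Step 8: prey: 54+16-1=69; pred: 1+0-0=1
Step 9: prey: 69+20-2=87; pred: 1+0-0=1
Max prey = 87 at step 9

Answer: 87 9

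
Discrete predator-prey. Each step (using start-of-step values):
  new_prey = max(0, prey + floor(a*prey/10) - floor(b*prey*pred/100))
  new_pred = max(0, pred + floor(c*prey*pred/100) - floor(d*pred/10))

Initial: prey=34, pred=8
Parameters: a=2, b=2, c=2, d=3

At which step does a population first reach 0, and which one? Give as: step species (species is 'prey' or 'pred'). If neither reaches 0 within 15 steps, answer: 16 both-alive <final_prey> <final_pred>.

Step 1: prey: 34+6-5=35; pred: 8+5-2=11
Step 2: prey: 35+7-7=35; pred: 11+7-3=15
Step 3: prey: 35+7-10=32; pred: 15+10-4=21
Step 4: prey: 32+6-13=25; pred: 21+13-6=28
Step 5: prey: 25+5-14=16; pred: 28+14-8=34
Step 6: prey: 16+3-10=9; pred: 34+10-10=34
Step 7: prey: 9+1-6=4; pred: 34+6-10=30
Step 8: prey: 4+0-2=2; pred: 30+2-9=23
Step 9: prey: 2+0-0=2; pred: 23+0-6=17
Step 10: prey: 2+0-0=2; pred: 17+0-5=12
Step 11: prey: 2+0-0=2; pred: 12+0-3=9
Step 12: prey: 2+0-0=2; pred: 9+0-2=7
Step 13: prey: 2+0-0=2; pred: 7+0-2=5
Step 14: prey: 2+0-0=2; pred: 5+0-1=4
Step 15: prey: 2+0-0=2; pred: 4+0-1=3
No extinction within 15 steps

Answer: 16 both-alive 2 3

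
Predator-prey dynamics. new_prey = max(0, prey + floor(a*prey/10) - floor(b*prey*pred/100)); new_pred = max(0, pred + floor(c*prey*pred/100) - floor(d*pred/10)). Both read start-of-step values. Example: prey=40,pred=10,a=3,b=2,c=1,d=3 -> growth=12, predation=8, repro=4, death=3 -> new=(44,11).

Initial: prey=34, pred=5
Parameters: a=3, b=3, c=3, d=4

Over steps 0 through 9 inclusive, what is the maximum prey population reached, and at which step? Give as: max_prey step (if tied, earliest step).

Step 1: prey: 34+10-5=39; pred: 5+5-2=8
Step 2: prey: 39+11-9=41; pred: 8+9-3=14
Step 3: prey: 41+12-17=36; pred: 14+17-5=26
Step 4: prey: 36+10-28=18; pred: 26+28-10=44
Step 5: prey: 18+5-23=0; pred: 44+23-17=50
Step 6: prey: 0+0-0=0; pred: 50+0-20=30
Step 7: prey: 0+0-0=0; pred: 30+0-12=18
Step 8: prey: 0+0-0=0; pred: 18+0-7=11
Step 9: prey: 0+0-0=0; pred: 11+0-4=7
Max prey = 41 at step 2

Answer: 41 2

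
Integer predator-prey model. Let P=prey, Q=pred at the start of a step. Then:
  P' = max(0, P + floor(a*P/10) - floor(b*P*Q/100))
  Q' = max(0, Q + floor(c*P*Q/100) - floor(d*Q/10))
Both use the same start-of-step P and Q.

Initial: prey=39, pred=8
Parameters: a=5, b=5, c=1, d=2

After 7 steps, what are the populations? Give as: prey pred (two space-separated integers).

Step 1: prey: 39+19-15=43; pred: 8+3-1=10
Step 2: prey: 43+21-21=43; pred: 10+4-2=12
Step 3: prey: 43+21-25=39; pred: 12+5-2=15
Step 4: prey: 39+19-29=29; pred: 15+5-3=17
Step 5: prey: 29+14-24=19; pred: 17+4-3=18
Step 6: prey: 19+9-17=11; pred: 18+3-3=18
Step 7: prey: 11+5-9=7; pred: 18+1-3=16

Answer: 7 16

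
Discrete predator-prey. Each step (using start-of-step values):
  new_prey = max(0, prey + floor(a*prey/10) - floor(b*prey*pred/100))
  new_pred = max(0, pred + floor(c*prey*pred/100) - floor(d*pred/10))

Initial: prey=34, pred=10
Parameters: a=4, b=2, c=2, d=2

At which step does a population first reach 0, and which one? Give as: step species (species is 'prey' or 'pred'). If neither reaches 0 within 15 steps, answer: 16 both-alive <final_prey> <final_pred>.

Answer: 6 prey

Derivation:
Step 1: prey: 34+13-6=41; pred: 10+6-2=14
Step 2: prey: 41+16-11=46; pred: 14+11-2=23
Step 3: prey: 46+18-21=43; pred: 23+21-4=40
Step 4: prey: 43+17-34=26; pred: 40+34-8=66
Step 5: prey: 26+10-34=2; pred: 66+34-13=87
Step 6: prey: 2+0-3=0; pred: 87+3-17=73
First extinction: prey at step 6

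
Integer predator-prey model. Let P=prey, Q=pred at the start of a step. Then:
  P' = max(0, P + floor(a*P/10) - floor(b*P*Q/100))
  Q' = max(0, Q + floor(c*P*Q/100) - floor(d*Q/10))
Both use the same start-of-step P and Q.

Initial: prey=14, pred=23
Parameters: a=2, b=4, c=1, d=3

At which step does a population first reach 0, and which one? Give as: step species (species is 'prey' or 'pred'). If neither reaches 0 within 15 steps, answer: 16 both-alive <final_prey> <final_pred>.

Answer: 16 both-alive 1 3

Derivation:
Step 1: prey: 14+2-12=4; pred: 23+3-6=20
Step 2: prey: 4+0-3=1; pred: 20+0-6=14
Step 3: prey: 1+0-0=1; pred: 14+0-4=10
Step 4: prey: 1+0-0=1; pred: 10+0-3=7
Step 5: prey: 1+0-0=1; pred: 7+0-2=5
Step 6: prey: 1+0-0=1; pred: 5+0-1=4
Step 7: prey: 1+0-0=1; pred: 4+0-1=3
Step 8: prey: 1+0-0=1; pred: 3+0-0=3
Steps 9-15: state stable at prey=1, pred=3 (no change)
No extinction within 15 steps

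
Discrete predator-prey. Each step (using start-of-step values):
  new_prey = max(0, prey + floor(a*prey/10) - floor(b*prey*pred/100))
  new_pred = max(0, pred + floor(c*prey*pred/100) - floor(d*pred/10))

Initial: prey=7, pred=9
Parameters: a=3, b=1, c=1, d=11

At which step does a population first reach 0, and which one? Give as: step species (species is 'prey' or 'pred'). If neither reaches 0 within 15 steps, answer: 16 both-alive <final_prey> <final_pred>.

Step 1: prey: 7+2-0=9; pred: 9+0-9=0
First extinction: pred at step 1

Answer: 1 pred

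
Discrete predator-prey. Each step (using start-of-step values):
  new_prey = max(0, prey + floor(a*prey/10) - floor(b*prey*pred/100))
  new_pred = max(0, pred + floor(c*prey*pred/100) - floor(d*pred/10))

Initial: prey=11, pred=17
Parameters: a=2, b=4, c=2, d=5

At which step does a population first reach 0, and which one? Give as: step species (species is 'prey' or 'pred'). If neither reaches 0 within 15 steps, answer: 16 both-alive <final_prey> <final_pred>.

Answer: 16 both-alive 30 1

Derivation:
Step 1: prey: 11+2-7=6; pred: 17+3-8=12
Step 2: prey: 6+1-2=5; pred: 12+1-6=7
Step 3: prey: 5+1-1=5; pred: 7+0-3=4
Step 4: prey: 5+1-0=6; pred: 4+0-2=2
Step 5: prey: 6+1-0=7; pred: 2+0-1=1
Step 6: prey: 7+1-0=8; pred: 1+0-0=1
Step 7: prey: 8+1-0=9; pred: 1+0-0=1
Step 8: prey: 9+1-0=10; pred: 1+0-0=1
Step 9: prey: 10+2-0=12; pred: 1+0-0=1
Step 10: prey: 12+2-0=14; pred: 1+0-0=1
Step 11: prey: 14+2-0=16; pred: 1+0-0=1
Step 12: prey: 16+3-0=19; pred: 1+0-0=1
Step 13: prey: 19+3-0=22; pred: 1+0-0=1
Step 14: prey: 22+4-0=26; pred: 1+0-0=1
Step 15: prey: 26+5-1=30; pred: 1+0-0=1
No extinction within 15 steps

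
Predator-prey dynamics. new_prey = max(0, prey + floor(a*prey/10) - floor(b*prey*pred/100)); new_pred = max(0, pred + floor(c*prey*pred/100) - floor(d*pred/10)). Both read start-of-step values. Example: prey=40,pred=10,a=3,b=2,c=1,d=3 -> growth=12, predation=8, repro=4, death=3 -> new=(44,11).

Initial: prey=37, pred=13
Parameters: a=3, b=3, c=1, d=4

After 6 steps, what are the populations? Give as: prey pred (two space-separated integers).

Step 1: prey: 37+11-14=34; pred: 13+4-5=12
Step 2: prey: 34+10-12=32; pred: 12+4-4=12
Step 3: prey: 32+9-11=30; pred: 12+3-4=11
Step 4: prey: 30+9-9=30; pred: 11+3-4=10
Step 5: prey: 30+9-9=30; pred: 10+3-4=9
Step 6: prey: 30+9-8=31; pred: 9+2-3=8

Answer: 31 8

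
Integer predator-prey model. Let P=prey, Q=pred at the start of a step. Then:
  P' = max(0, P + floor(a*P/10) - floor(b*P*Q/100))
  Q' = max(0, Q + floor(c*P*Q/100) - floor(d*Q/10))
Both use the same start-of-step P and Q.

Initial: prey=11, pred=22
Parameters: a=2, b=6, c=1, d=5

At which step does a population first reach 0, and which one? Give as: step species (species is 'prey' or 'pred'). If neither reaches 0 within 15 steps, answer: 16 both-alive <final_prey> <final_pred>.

Answer: 1 prey

Derivation:
Step 1: prey: 11+2-14=0; pred: 22+2-11=13
First extinction: prey at step 1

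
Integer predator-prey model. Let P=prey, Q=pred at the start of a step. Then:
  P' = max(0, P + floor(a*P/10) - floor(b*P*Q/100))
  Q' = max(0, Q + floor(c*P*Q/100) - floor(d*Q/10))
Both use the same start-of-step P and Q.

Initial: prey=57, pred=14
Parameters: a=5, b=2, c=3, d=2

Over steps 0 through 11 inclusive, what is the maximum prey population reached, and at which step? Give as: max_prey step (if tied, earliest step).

Step 1: prey: 57+28-15=70; pred: 14+23-2=35
Step 2: prey: 70+35-49=56; pred: 35+73-7=101
Step 3: prey: 56+28-113=0; pred: 101+169-20=250
Step 4: prey: 0+0-0=0; pred: 250+0-50=200
Step 5: prey: 0+0-0=0; pred: 200+0-40=160
Step 6: prey: 0+0-0=0; pred: 160+0-32=128
Step 7: prey: 0+0-0=0; pred: 128+0-25=103
Step 8: prey: 0+0-0=0; pred: 103+0-20=83
Step 9: prey: 0+0-0=0; pred: 83+0-16=67
Step 10: prey: 0+0-0=0; pred: 67+0-13=54
Step 11: prey: 0+0-0=0; pred: 54+0-10=44
Max prey = 70 at step 1

Answer: 70 1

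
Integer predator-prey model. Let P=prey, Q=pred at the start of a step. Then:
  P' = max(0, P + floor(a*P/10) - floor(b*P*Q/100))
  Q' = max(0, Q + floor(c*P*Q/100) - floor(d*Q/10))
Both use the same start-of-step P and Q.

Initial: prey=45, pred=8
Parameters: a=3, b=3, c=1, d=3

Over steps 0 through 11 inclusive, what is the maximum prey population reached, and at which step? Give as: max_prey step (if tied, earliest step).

Step 1: prey: 45+13-10=48; pred: 8+3-2=9
Step 2: prey: 48+14-12=50; pred: 9+4-2=11
Step 3: prey: 50+15-16=49; pred: 11+5-3=13
Step 4: prey: 49+14-19=44; pred: 13+6-3=16
Step 5: prey: 44+13-21=36; pred: 16+7-4=19
Step 6: prey: 36+10-20=26; pred: 19+6-5=20
Step 7: prey: 26+7-15=18; pred: 20+5-6=19
Step 8: prey: 18+5-10=13; pred: 19+3-5=17
Step 9: prey: 13+3-6=10; pred: 17+2-5=14
Step 10: prey: 10+3-4=9; pred: 14+1-4=11
Step 11: prey: 9+2-2=9; pred: 11+0-3=8
Max prey = 50 at step 2

Answer: 50 2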